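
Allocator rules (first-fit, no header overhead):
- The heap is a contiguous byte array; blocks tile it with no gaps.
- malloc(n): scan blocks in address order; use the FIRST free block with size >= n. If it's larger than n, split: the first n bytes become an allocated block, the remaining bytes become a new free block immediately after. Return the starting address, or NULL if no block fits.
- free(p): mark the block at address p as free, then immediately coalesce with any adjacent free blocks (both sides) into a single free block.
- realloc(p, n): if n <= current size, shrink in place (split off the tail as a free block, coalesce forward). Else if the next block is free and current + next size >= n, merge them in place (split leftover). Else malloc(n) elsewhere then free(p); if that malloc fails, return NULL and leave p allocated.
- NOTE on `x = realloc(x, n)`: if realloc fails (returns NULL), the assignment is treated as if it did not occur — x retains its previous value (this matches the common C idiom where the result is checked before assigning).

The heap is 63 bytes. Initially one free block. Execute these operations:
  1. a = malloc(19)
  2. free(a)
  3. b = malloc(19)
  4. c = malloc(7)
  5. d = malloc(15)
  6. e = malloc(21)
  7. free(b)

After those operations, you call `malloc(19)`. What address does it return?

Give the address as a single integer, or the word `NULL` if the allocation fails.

Answer: 0

Derivation:
Op 1: a = malloc(19) -> a = 0; heap: [0-18 ALLOC][19-62 FREE]
Op 2: free(a) -> (freed a); heap: [0-62 FREE]
Op 3: b = malloc(19) -> b = 0; heap: [0-18 ALLOC][19-62 FREE]
Op 4: c = malloc(7) -> c = 19; heap: [0-18 ALLOC][19-25 ALLOC][26-62 FREE]
Op 5: d = malloc(15) -> d = 26; heap: [0-18 ALLOC][19-25 ALLOC][26-40 ALLOC][41-62 FREE]
Op 6: e = malloc(21) -> e = 41; heap: [0-18 ALLOC][19-25 ALLOC][26-40 ALLOC][41-61 ALLOC][62-62 FREE]
Op 7: free(b) -> (freed b); heap: [0-18 FREE][19-25 ALLOC][26-40 ALLOC][41-61 ALLOC][62-62 FREE]
malloc(19): first-fit scan over [0-18 FREE][19-25 ALLOC][26-40 ALLOC][41-61 ALLOC][62-62 FREE] -> 0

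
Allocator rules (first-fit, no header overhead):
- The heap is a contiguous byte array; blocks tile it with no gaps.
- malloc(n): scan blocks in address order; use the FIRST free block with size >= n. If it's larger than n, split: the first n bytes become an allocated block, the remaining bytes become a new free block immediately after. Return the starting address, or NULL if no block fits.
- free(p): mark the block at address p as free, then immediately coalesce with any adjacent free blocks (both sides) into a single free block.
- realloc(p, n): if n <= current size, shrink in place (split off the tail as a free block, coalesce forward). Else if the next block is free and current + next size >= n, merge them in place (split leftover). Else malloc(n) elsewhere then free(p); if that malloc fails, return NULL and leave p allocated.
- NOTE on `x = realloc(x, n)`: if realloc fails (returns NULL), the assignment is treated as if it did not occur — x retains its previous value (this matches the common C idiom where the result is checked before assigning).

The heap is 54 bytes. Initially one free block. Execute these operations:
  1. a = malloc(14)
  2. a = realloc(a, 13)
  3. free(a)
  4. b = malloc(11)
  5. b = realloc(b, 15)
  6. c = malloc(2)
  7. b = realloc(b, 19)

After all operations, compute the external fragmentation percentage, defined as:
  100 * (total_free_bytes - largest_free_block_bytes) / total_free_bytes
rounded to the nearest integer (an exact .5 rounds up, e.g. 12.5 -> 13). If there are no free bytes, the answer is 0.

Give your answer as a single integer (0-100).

Answer: 45

Derivation:
Op 1: a = malloc(14) -> a = 0; heap: [0-13 ALLOC][14-53 FREE]
Op 2: a = realloc(a, 13) -> a = 0; heap: [0-12 ALLOC][13-53 FREE]
Op 3: free(a) -> (freed a); heap: [0-53 FREE]
Op 4: b = malloc(11) -> b = 0; heap: [0-10 ALLOC][11-53 FREE]
Op 5: b = realloc(b, 15) -> b = 0; heap: [0-14 ALLOC][15-53 FREE]
Op 6: c = malloc(2) -> c = 15; heap: [0-14 ALLOC][15-16 ALLOC][17-53 FREE]
Op 7: b = realloc(b, 19) -> b = 17; heap: [0-14 FREE][15-16 ALLOC][17-35 ALLOC][36-53 FREE]
Free blocks: [15 18] total_free=33 largest=18 -> 100*(33-18)/33 = 1500/33 ≈ 45.455 -> rounds to 45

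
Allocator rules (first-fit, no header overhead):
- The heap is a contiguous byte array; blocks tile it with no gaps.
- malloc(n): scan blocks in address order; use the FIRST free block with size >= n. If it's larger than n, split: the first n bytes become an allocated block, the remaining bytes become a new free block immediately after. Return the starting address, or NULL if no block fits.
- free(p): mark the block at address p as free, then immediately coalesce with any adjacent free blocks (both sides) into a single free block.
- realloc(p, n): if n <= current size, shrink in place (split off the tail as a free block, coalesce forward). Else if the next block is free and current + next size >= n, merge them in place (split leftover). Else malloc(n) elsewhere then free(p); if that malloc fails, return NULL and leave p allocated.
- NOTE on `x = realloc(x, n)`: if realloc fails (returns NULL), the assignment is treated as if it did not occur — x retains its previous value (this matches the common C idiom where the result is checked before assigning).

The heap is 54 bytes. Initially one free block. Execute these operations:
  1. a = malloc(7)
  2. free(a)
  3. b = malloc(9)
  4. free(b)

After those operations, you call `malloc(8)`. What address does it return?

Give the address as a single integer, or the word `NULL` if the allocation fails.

Answer: 0

Derivation:
Op 1: a = malloc(7) -> a = 0; heap: [0-6 ALLOC][7-53 FREE]
Op 2: free(a) -> (freed a); heap: [0-53 FREE]
Op 3: b = malloc(9) -> b = 0; heap: [0-8 ALLOC][9-53 FREE]
Op 4: free(b) -> (freed b); heap: [0-53 FREE]
malloc(8): first-fit scan over [0-53 FREE] -> 0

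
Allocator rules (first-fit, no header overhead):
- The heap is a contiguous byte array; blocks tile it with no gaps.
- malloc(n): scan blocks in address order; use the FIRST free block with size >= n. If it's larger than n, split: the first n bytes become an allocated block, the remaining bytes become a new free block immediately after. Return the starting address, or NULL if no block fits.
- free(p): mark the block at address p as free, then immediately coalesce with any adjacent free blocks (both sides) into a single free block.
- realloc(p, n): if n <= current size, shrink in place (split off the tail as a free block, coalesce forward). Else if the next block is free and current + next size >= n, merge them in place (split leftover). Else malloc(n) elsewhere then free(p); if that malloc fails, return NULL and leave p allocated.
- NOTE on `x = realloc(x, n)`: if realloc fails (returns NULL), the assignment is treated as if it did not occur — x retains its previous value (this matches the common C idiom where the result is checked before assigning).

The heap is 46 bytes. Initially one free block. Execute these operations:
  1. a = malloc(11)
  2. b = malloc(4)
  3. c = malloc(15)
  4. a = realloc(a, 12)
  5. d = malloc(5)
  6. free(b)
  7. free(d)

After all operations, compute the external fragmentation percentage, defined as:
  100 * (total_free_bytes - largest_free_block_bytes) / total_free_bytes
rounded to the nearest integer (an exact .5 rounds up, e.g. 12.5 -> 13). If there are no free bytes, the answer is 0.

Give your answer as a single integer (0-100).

Answer: 21

Derivation:
Op 1: a = malloc(11) -> a = 0; heap: [0-10 ALLOC][11-45 FREE]
Op 2: b = malloc(4) -> b = 11; heap: [0-10 ALLOC][11-14 ALLOC][15-45 FREE]
Op 3: c = malloc(15) -> c = 15; heap: [0-10 ALLOC][11-14 ALLOC][15-29 ALLOC][30-45 FREE]
Op 4: a = realloc(a, 12) -> a = 30; heap: [0-10 FREE][11-14 ALLOC][15-29 ALLOC][30-41 ALLOC][42-45 FREE]
Op 5: d = malloc(5) -> d = 0; heap: [0-4 ALLOC][5-10 FREE][11-14 ALLOC][15-29 ALLOC][30-41 ALLOC][42-45 FREE]
Op 6: free(b) -> (freed b); heap: [0-4 ALLOC][5-14 FREE][15-29 ALLOC][30-41 ALLOC][42-45 FREE]
Op 7: free(d) -> (freed d); heap: [0-14 FREE][15-29 ALLOC][30-41 ALLOC][42-45 FREE]
Free blocks: [15 4] total_free=19 largest=15 -> 100*(19-15)/19 = 400/19 ≈ 21.053 -> rounds to 21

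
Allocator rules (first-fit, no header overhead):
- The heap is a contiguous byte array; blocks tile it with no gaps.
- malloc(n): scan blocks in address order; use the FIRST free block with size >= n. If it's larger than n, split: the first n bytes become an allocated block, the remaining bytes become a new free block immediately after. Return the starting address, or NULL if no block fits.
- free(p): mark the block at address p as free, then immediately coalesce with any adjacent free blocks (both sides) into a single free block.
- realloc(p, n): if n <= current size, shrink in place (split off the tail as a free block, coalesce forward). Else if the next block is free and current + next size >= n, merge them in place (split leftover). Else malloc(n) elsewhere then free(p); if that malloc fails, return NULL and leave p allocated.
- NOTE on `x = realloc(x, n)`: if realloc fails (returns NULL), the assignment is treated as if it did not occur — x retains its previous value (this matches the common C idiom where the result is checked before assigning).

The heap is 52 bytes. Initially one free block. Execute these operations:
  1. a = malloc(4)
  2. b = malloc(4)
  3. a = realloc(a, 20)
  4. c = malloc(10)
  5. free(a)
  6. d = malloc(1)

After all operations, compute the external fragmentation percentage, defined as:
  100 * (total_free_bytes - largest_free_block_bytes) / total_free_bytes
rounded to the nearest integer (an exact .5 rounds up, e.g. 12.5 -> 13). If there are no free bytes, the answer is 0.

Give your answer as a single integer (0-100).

Answer: 46

Derivation:
Op 1: a = malloc(4) -> a = 0; heap: [0-3 ALLOC][4-51 FREE]
Op 2: b = malloc(4) -> b = 4; heap: [0-3 ALLOC][4-7 ALLOC][8-51 FREE]
Op 3: a = realloc(a, 20) -> a = 8; heap: [0-3 FREE][4-7 ALLOC][8-27 ALLOC][28-51 FREE]
Op 4: c = malloc(10) -> c = 28; heap: [0-3 FREE][4-7 ALLOC][8-27 ALLOC][28-37 ALLOC][38-51 FREE]
Op 5: free(a) -> (freed a); heap: [0-3 FREE][4-7 ALLOC][8-27 FREE][28-37 ALLOC][38-51 FREE]
Op 6: d = malloc(1) -> d = 0; heap: [0-0 ALLOC][1-3 FREE][4-7 ALLOC][8-27 FREE][28-37 ALLOC][38-51 FREE]
Free blocks: [3 20 14] total_free=37 largest=20 -> 100*(37-20)/37 = 1700/37 ≈ 45.946 -> rounds to 46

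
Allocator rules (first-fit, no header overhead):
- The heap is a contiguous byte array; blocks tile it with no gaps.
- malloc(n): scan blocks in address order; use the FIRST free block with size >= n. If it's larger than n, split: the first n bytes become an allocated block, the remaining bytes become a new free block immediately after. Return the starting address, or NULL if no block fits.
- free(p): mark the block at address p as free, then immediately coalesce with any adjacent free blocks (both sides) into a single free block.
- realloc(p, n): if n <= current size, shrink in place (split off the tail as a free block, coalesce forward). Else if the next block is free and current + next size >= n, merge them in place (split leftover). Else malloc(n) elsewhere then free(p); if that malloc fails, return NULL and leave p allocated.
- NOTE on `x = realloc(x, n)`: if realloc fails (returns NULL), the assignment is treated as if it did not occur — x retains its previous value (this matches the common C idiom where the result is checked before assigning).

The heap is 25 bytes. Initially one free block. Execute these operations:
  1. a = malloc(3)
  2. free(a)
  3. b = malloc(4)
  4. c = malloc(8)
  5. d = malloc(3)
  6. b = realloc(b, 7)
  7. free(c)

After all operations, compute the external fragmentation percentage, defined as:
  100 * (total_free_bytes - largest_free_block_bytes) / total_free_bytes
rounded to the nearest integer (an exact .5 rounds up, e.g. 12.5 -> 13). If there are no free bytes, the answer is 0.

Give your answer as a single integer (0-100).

Answer: 20

Derivation:
Op 1: a = malloc(3) -> a = 0; heap: [0-2 ALLOC][3-24 FREE]
Op 2: free(a) -> (freed a); heap: [0-24 FREE]
Op 3: b = malloc(4) -> b = 0; heap: [0-3 ALLOC][4-24 FREE]
Op 4: c = malloc(8) -> c = 4; heap: [0-3 ALLOC][4-11 ALLOC][12-24 FREE]
Op 5: d = malloc(3) -> d = 12; heap: [0-3 ALLOC][4-11 ALLOC][12-14 ALLOC][15-24 FREE]
Op 6: b = realloc(b, 7) -> b = 15; heap: [0-3 FREE][4-11 ALLOC][12-14 ALLOC][15-21 ALLOC][22-24 FREE]
Op 7: free(c) -> (freed c); heap: [0-11 FREE][12-14 ALLOC][15-21 ALLOC][22-24 FREE]
Free blocks: [12 3] total_free=15 largest=12 -> 100*(15-12)/15 = 300/15 = 20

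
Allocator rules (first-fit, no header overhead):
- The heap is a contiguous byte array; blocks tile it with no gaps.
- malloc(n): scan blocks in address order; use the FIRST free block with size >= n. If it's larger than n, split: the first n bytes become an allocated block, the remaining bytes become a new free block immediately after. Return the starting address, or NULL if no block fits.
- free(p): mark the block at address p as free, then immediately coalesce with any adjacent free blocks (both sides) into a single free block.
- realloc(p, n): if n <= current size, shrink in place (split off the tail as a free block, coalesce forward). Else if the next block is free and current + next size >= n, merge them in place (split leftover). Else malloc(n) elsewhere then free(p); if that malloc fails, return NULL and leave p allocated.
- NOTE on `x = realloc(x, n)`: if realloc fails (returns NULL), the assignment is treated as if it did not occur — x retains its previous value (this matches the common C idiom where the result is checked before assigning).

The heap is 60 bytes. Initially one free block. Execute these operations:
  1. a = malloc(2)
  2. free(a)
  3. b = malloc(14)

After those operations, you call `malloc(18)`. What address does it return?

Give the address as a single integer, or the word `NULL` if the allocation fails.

Op 1: a = malloc(2) -> a = 0; heap: [0-1 ALLOC][2-59 FREE]
Op 2: free(a) -> (freed a); heap: [0-59 FREE]
Op 3: b = malloc(14) -> b = 0; heap: [0-13 ALLOC][14-59 FREE]
malloc(18): first-fit scan over [0-13 ALLOC][14-59 FREE] -> 14

Answer: 14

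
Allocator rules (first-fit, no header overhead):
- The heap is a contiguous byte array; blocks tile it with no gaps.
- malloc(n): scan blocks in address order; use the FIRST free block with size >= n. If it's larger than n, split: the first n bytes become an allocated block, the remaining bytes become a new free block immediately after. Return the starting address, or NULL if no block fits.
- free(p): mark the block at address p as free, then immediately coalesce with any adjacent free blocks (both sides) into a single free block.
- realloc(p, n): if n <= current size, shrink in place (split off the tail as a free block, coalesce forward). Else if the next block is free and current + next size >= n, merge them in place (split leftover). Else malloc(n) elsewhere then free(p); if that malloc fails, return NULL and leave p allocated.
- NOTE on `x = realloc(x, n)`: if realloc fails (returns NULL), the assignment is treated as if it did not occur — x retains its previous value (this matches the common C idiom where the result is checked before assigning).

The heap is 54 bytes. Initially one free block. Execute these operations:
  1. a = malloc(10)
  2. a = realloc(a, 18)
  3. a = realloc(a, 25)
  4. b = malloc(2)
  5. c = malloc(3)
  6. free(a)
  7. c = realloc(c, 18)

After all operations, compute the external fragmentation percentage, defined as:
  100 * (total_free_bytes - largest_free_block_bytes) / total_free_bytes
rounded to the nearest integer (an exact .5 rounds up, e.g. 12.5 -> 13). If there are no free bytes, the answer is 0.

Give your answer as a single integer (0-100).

Answer: 26

Derivation:
Op 1: a = malloc(10) -> a = 0; heap: [0-9 ALLOC][10-53 FREE]
Op 2: a = realloc(a, 18) -> a = 0; heap: [0-17 ALLOC][18-53 FREE]
Op 3: a = realloc(a, 25) -> a = 0; heap: [0-24 ALLOC][25-53 FREE]
Op 4: b = malloc(2) -> b = 25; heap: [0-24 ALLOC][25-26 ALLOC][27-53 FREE]
Op 5: c = malloc(3) -> c = 27; heap: [0-24 ALLOC][25-26 ALLOC][27-29 ALLOC][30-53 FREE]
Op 6: free(a) -> (freed a); heap: [0-24 FREE][25-26 ALLOC][27-29 ALLOC][30-53 FREE]
Op 7: c = realloc(c, 18) -> c = 27; heap: [0-24 FREE][25-26 ALLOC][27-44 ALLOC][45-53 FREE]
Free blocks: [25 9] total_free=34 largest=25 -> 100*(34-25)/34 = 900/34 ≈ 26.471 -> rounds to 26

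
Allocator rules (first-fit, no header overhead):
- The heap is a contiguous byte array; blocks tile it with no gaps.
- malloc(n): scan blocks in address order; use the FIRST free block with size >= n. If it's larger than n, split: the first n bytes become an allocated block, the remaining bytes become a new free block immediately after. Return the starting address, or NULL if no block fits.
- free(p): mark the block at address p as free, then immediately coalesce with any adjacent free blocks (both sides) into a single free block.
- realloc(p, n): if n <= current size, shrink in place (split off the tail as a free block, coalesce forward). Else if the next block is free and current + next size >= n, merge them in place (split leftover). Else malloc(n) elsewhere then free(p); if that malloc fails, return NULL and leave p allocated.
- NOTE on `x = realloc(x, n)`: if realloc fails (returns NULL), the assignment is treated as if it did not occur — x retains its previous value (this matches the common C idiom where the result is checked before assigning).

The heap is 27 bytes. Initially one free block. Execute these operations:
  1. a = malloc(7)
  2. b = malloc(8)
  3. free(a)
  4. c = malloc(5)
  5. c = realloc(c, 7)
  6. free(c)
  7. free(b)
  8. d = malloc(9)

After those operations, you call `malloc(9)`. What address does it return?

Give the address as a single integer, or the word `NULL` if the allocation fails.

Op 1: a = malloc(7) -> a = 0; heap: [0-6 ALLOC][7-26 FREE]
Op 2: b = malloc(8) -> b = 7; heap: [0-6 ALLOC][7-14 ALLOC][15-26 FREE]
Op 3: free(a) -> (freed a); heap: [0-6 FREE][7-14 ALLOC][15-26 FREE]
Op 4: c = malloc(5) -> c = 0; heap: [0-4 ALLOC][5-6 FREE][7-14 ALLOC][15-26 FREE]
Op 5: c = realloc(c, 7) -> c = 0; heap: [0-6 ALLOC][7-14 ALLOC][15-26 FREE]
Op 6: free(c) -> (freed c); heap: [0-6 FREE][7-14 ALLOC][15-26 FREE]
Op 7: free(b) -> (freed b); heap: [0-26 FREE]
Op 8: d = malloc(9) -> d = 0; heap: [0-8 ALLOC][9-26 FREE]
malloc(9): first-fit scan over [0-8 ALLOC][9-26 FREE] -> 9

Answer: 9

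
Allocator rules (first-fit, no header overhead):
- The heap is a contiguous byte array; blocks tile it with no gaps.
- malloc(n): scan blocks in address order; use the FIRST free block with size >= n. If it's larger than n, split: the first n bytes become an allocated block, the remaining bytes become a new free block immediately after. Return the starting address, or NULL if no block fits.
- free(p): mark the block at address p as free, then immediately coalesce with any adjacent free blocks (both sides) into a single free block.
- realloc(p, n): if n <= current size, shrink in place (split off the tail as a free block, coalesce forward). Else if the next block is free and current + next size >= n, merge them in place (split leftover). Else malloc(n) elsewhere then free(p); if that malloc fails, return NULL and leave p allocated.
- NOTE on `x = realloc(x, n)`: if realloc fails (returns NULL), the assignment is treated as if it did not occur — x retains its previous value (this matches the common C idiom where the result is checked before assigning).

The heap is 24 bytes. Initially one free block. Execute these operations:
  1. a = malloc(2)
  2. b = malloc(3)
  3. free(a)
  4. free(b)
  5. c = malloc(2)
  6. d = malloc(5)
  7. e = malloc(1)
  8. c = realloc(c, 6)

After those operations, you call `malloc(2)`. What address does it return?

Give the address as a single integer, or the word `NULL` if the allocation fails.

Op 1: a = malloc(2) -> a = 0; heap: [0-1 ALLOC][2-23 FREE]
Op 2: b = malloc(3) -> b = 2; heap: [0-1 ALLOC][2-4 ALLOC][5-23 FREE]
Op 3: free(a) -> (freed a); heap: [0-1 FREE][2-4 ALLOC][5-23 FREE]
Op 4: free(b) -> (freed b); heap: [0-23 FREE]
Op 5: c = malloc(2) -> c = 0; heap: [0-1 ALLOC][2-23 FREE]
Op 6: d = malloc(5) -> d = 2; heap: [0-1 ALLOC][2-6 ALLOC][7-23 FREE]
Op 7: e = malloc(1) -> e = 7; heap: [0-1 ALLOC][2-6 ALLOC][7-7 ALLOC][8-23 FREE]
Op 8: c = realloc(c, 6) -> c = 8; heap: [0-1 FREE][2-6 ALLOC][7-7 ALLOC][8-13 ALLOC][14-23 FREE]
malloc(2): first-fit scan over [0-1 FREE][2-6 ALLOC][7-7 ALLOC][8-13 ALLOC][14-23 FREE] -> 0

Answer: 0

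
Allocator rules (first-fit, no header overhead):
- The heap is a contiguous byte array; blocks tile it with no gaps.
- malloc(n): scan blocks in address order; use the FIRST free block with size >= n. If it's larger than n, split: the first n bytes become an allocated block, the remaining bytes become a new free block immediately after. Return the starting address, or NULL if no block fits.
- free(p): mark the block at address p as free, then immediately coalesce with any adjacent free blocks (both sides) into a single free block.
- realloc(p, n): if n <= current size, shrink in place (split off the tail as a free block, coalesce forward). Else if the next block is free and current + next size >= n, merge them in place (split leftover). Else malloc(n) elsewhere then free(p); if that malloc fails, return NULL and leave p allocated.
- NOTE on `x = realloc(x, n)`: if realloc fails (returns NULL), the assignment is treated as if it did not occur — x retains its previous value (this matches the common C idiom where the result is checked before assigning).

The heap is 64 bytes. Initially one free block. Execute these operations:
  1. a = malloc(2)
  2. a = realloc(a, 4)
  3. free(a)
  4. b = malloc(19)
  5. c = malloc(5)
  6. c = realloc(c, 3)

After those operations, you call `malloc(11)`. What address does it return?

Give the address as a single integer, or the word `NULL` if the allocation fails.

Answer: 22

Derivation:
Op 1: a = malloc(2) -> a = 0; heap: [0-1 ALLOC][2-63 FREE]
Op 2: a = realloc(a, 4) -> a = 0; heap: [0-3 ALLOC][4-63 FREE]
Op 3: free(a) -> (freed a); heap: [0-63 FREE]
Op 4: b = malloc(19) -> b = 0; heap: [0-18 ALLOC][19-63 FREE]
Op 5: c = malloc(5) -> c = 19; heap: [0-18 ALLOC][19-23 ALLOC][24-63 FREE]
Op 6: c = realloc(c, 3) -> c = 19; heap: [0-18 ALLOC][19-21 ALLOC][22-63 FREE]
malloc(11): first-fit scan over [0-18 ALLOC][19-21 ALLOC][22-63 FREE] -> 22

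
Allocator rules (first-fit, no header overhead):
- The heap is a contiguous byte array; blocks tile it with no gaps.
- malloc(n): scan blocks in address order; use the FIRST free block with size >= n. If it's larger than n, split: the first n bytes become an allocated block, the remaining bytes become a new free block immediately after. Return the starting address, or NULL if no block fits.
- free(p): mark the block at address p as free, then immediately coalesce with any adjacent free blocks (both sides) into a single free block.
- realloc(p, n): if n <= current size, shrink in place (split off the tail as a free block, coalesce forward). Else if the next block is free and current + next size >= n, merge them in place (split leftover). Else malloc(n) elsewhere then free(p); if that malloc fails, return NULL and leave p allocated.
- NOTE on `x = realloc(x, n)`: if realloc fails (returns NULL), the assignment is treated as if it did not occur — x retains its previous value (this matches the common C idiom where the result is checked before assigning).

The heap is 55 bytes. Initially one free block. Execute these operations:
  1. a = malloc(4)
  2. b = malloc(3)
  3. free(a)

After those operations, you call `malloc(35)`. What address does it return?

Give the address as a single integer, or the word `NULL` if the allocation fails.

Answer: 7

Derivation:
Op 1: a = malloc(4) -> a = 0; heap: [0-3 ALLOC][4-54 FREE]
Op 2: b = malloc(3) -> b = 4; heap: [0-3 ALLOC][4-6 ALLOC][7-54 FREE]
Op 3: free(a) -> (freed a); heap: [0-3 FREE][4-6 ALLOC][7-54 FREE]
malloc(35): first-fit scan over [0-3 FREE][4-6 ALLOC][7-54 FREE] -> 7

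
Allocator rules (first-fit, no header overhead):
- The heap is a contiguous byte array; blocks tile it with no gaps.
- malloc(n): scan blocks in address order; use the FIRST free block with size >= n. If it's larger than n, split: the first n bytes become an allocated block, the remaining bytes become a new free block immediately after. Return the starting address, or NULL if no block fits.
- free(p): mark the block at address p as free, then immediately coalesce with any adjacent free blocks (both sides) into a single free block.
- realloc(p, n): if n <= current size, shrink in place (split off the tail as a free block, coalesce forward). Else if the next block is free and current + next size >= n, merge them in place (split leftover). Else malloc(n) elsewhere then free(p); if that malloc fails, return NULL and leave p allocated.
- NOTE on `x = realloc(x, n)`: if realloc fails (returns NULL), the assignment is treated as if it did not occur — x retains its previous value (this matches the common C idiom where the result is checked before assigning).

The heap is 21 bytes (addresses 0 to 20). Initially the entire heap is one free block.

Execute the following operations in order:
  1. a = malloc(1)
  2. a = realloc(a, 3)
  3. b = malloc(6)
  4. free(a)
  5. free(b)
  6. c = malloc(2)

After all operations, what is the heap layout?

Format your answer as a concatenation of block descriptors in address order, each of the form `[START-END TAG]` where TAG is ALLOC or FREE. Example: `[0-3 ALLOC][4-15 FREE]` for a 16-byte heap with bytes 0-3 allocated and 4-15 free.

Answer: [0-1 ALLOC][2-20 FREE]

Derivation:
Op 1: a = malloc(1) -> a = 0; heap: [0-0 ALLOC][1-20 FREE]
Op 2: a = realloc(a, 3) -> a = 0; heap: [0-2 ALLOC][3-20 FREE]
Op 3: b = malloc(6) -> b = 3; heap: [0-2 ALLOC][3-8 ALLOC][9-20 FREE]
Op 4: free(a) -> (freed a); heap: [0-2 FREE][3-8 ALLOC][9-20 FREE]
Op 5: free(b) -> (freed b); heap: [0-20 FREE]
Op 6: c = malloc(2) -> c = 0; heap: [0-1 ALLOC][2-20 FREE]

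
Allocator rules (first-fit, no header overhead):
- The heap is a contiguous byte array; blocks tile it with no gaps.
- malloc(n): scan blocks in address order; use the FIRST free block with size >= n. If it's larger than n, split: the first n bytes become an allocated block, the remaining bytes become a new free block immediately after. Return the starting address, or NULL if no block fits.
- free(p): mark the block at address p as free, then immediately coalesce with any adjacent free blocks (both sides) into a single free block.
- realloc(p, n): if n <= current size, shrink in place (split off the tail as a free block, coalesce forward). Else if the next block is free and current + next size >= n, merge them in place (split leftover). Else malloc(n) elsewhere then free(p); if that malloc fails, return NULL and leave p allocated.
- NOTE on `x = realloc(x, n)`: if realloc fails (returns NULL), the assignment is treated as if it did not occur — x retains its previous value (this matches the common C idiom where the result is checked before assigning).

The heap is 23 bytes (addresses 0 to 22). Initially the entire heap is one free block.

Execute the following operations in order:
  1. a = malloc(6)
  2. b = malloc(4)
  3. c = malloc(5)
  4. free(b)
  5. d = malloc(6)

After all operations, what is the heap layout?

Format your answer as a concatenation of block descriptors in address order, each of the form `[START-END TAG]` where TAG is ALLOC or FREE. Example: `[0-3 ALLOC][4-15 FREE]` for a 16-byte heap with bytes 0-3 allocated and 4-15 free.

Op 1: a = malloc(6) -> a = 0; heap: [0-5 ALLOC][6-22 FREE]
Op 2: b = malloc(4) -> b = 6; heap: [0-5 ALLOC][6-9 ALLOC][10-22 FREE]
Op 3: c = malloc(5) -> c = 10; heap: [0-5 ALLOC][6-9 ALLOC][10-14 ALLOC][15-22 FREE]
Op 4: free(b) -> (freed b); heap: [0-5 ALLOC][6-9 FREE][10-14 ALLOC][15-22 FREE]
Op 5: d = malloc(6) -> d = 15; heap: [0-5 ALLOC][6-9 FREE][10-14 ALLOC][15-20 ALLOC][21-22 FREE]

Answer: [0-5 ALLOC][6-9 FREE][10-14 ALLOC][15-20 ALLOC][21-22 FREE]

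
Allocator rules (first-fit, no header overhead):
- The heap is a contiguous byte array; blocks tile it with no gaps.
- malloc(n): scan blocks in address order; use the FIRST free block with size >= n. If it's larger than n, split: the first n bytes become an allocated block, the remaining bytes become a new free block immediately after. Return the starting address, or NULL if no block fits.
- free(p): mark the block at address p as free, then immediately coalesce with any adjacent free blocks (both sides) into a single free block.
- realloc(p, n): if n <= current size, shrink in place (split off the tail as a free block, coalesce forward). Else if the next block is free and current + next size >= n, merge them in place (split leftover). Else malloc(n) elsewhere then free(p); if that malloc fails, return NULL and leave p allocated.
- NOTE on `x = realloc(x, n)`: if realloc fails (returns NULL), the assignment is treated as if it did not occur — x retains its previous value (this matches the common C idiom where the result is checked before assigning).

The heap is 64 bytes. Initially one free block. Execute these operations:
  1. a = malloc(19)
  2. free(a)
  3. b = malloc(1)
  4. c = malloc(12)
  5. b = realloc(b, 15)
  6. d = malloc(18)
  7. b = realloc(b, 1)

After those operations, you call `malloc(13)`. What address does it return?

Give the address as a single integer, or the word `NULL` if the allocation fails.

Op 1: a = malloc(19) -> a = 0; heap: [0-18 ALLOC][19-63 FREE]
Op 2: free(a) -> (freed a); heap: [0-63 FREE]
Op 3: b = malloc(1) -> b = 0; heap: [0-0 ALLOC][1-63 FREE]
Op 4: c = malloc(12) -> c = 1; heap: [0-0 ALLOC][1-12 ALLOC][13-63 FREE]
Op 5: b = realloc(b, 15) -> b = 13; heap: [0-0 FREE][1-12 ALLOC][13-27 ALLOC][28-63 FREE]
Op 6: d = malloc(18) -> d = 28; heap: [0-0 FREE][1-12 ALLOC][13-27 ALLOC][28-45 ALLOC][46-63 FREE]
Op 7: b = realloc(b, 1) -> b = 13; heap: [0-0 FREE][1-12 ALLOC][13-13 ALLOC][14-27 FREE][28-45 ALLOC][46-63 FREE]
malloc(13): first-fit scan over [0-0 FREE][1-12 ALLOC][13-13 ALLOC][14-27 FREE][28-45 ALLOC][46-63 FREE] -> 14

Answer: 14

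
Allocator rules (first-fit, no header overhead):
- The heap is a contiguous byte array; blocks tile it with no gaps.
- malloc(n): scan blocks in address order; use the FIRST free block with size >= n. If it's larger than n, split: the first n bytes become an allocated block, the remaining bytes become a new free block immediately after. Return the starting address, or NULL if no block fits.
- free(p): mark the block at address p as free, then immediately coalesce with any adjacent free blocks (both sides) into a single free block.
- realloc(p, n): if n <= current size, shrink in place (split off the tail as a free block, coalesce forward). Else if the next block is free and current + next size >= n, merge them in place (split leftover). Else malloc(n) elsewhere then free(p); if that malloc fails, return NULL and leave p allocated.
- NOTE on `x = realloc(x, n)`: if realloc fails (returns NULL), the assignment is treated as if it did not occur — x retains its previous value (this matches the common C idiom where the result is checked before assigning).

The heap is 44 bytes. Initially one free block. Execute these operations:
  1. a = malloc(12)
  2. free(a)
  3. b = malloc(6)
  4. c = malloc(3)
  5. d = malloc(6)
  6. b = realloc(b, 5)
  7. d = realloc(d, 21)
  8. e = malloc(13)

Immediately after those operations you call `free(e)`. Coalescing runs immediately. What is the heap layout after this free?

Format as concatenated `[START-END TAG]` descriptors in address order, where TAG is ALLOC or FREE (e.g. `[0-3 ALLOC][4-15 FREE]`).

Answer: [0-4 ALLOC][5-5 FREE][6-8 ALLOC][9-29 ALLOC][30-43 FREE]

Derivation:
Op 1: a = malloc(12) -> a = 0; heap: [0-11 ALLOC][12-43 FREE]
Op 2: free(a) -> (freed a); heap: [0-43 FREE]
Op 3: b = malloc(6) -> b = 0; heap: [0-5 ALLOC][6-43 FREE]
Op 4: c = malloc(3) -> c = 6; heap: [0-5 ALLOC][6-8 ALLOC][9-43 FREE]
Op 5: d = malloc(6) -> d = 9; heap: [0-5 ALLOC][6-8 ALLOC][9-14 ALLOC][15-43 FREE]
Op 6: b = realloc(b, 5) -> b = 0; heap: [0-4 ALLOC][5-5 FREE][6-8 ALLOC][9-14 ALLOC][15-43 FREE]
Op 7: d = realloc(d, 21) -> d = 9; heap: [0-4 ALLOC][5-5 FREE][6-8 ALLOC][9-29 ALLOC][30-43 FREE]
Op 8: e = malloc(13) -> e = 30; heap: [0-4 ALLOC][5-5 FREE][6-8 ALLOC][9-29 ALLOC][30-42 ALLOC][43-43 FREE]
free(e): e = 30 -> block [30-42 ALLOC]; mark free, coalesce with adjacent free neighbors -> [0-4 ALLOC][5-5 FREE][6-8 ALLOC][9-29 ALLOC][30-43 FREE]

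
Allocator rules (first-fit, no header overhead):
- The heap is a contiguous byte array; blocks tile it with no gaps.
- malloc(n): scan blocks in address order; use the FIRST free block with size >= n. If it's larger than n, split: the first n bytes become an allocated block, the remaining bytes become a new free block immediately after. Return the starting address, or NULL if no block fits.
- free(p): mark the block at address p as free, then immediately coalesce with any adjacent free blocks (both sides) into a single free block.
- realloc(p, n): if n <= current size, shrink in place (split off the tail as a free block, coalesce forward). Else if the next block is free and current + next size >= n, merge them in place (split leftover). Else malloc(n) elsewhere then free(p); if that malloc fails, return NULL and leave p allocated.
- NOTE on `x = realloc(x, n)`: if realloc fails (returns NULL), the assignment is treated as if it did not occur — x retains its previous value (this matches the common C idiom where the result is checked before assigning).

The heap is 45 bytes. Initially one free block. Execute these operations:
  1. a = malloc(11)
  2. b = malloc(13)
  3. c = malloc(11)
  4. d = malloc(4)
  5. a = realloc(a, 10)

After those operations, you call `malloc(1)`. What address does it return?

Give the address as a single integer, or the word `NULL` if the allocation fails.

Answer: 10

Derivation:
Op 1: a = malloc(11) -> a = 0; heap: [0-10 ALLOC][11-44 FREE]
Op 2: b = malloc(13) -> b = 11; heap: [0-10 ALLOC][11-23 ALLOC][24-44 FREE]
Op 3: c = malloc(11) -> c = 24; heap: [0-10 ALLOC][11-23 ALLOC][24-34 ALLOC][35-44 FREE]
Op 4: d = malloc(4) -> d = 35; heap: [0-10 ALLOC][11-23 ALLOC][24-34 ALLOC][35-38 ALLOC][39-44 FREE]
Op 5: a = realloc(a, 10) -> a = 0; heap: [0-9 ALLOC][10-10 FREE][11-23 ALLOC][24-34 ALLOC][35-38 ALLOC][39-44 FREE]
malloc(1): first-fit scan over [0-9 ALLOC][10-10 FREE][11-23 ALLOC][24-34 ALLOC][35-38 ALLOC][39-44 FREE] -> 10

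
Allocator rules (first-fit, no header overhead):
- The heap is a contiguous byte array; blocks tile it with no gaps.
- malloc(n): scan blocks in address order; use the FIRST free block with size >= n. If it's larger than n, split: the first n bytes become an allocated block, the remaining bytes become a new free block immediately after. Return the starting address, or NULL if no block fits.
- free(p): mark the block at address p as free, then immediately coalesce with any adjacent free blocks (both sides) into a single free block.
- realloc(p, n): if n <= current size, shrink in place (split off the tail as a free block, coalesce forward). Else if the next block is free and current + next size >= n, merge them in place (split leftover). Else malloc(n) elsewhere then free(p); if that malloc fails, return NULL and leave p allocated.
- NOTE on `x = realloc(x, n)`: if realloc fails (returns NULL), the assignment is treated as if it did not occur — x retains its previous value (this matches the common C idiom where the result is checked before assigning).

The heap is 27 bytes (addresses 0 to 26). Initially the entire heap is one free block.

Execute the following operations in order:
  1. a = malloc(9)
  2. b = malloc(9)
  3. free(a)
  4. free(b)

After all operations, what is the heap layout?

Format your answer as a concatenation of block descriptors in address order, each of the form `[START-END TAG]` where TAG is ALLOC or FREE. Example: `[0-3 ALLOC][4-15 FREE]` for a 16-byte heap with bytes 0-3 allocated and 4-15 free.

Answer: [0-26 FREE]

Derivation:
Op 1: a = malloc(9) -> a = 0; heap: [0-8 ALLOC][9-26 FREE]
Op 2: b = malloc(9) -> b = 9; heap: [0-8 ALLOC][9-17 ALLOC][18-26 FREE]
Op 3: free(a) -> (freed a); heap: [0-8 FREE][9-17 ALLOC][18-26 FREE]
Op 4: free(b) -> (freed b); heap: [0-26 FREE]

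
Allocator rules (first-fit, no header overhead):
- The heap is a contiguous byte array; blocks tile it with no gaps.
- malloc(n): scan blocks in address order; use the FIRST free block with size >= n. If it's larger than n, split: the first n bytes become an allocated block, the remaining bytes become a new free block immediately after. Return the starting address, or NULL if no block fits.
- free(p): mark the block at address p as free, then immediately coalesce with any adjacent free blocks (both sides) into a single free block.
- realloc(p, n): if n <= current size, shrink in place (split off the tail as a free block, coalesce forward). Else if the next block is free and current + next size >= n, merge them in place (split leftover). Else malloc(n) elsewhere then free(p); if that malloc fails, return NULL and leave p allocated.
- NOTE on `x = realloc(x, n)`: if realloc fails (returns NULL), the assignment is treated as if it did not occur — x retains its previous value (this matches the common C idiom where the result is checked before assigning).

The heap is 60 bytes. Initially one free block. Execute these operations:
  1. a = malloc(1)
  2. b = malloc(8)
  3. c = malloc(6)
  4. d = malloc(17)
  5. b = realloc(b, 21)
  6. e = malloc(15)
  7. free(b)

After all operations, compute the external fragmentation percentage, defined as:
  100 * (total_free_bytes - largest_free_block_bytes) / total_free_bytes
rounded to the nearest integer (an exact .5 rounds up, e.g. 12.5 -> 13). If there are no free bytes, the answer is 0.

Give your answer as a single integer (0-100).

Op 1: a = malloc(1) -> a = 0; heap: [0-0 ALLOC][1-59 FREE]
Op 2: b = malloc(8) -> b = 1; heap: [0-0 ALLOC][1-8 ALLOC][9-59 FREE]
Op 3: c = malloc(6) -> c = 9; heap: [0-0 ALLOC][1-8 ALLOC][9-14 ALLOC][15-59 FREE]
Op 4: d = malloc(17) -> d = 15; heap: [0-0 ALLOC][1-8 ALLOC][9-14 ALLOC][15-31 ALLOC][32-59 FREE]
Op 5: b = realloc(b, 21) -> b = 32; heap: [0-0 ALLOC][1-8 FREE][9-14 ALLOC][15-31 ALLOC][32-52 ALLOC][53-59 FREE]
Op 6: e = malloc(15) -> e = NULL; heap: [0-0 ALLOC][1-8 FREE][9-14 ALLOC][15-31 ALLOC][32-52 ALLOC][53-59 FREE]
Op 7: free(b) -> (freed b); heap: [0-0 ALLOC][1-8 FREE][9-14 ALLOC][15-31 ALLOC][32-59 FREE]
Free blocks: [8 28] total_free=36 largest=28 -> 100*(36-28)/36 = 800/36 ≈ 22.222 -> rounds to 22

Answer: 22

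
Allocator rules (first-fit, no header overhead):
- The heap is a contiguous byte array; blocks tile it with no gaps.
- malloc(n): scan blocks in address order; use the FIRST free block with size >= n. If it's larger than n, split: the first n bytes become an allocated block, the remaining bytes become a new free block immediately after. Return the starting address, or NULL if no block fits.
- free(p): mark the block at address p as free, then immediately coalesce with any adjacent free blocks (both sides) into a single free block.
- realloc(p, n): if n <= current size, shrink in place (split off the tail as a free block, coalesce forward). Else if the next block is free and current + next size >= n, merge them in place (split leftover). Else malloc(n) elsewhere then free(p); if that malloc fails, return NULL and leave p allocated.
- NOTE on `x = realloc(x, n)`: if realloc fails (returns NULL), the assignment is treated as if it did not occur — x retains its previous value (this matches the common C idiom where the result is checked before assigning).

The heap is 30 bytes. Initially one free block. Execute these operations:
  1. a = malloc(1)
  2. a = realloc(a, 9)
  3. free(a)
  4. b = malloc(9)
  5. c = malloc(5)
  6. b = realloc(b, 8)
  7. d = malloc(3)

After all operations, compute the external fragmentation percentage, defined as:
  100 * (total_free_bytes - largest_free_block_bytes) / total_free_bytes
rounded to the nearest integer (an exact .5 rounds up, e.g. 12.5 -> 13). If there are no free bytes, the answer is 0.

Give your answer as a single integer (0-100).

Answer: 7

Derivation:
Op 1: a = malloc(1) -> a = 0; heap: [0-0 ALLOC][1-29 FREE]
Op 2: a = realloc(a, 9) -> a = 0; heap: [0-8 ALLOC][9-29 FREE]
Op 3: free(a) -> (freed a); heap: [0-29 FREE]
Op 4: b = malloc(9) -> b = 0; heap: [0-8 ALLOC][9-29 FREE]
Op 5: c = malloc(5) -> c = 9; heap: [0-8 ALLOC][9-13 ALLOC][14-29 FREE]
Op 6: b = realloc(b, 8) -> b = 0; heap: [0-7 ALLOC][8-8 FREE][9-13 ALLOC][14-29 FREE]
Op 7: d = malloc(3) -> d = 14; heap: [0-7 ALLOC][8-8 FREE][9-13 ALLOC][14-16 ALLOC][17-29 FREE]
Free blocks: [1 13] total_free=14 largest=13 -> 100*(14-13)/14 = 100/14 ≈ 7.143 -> rounds to 7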